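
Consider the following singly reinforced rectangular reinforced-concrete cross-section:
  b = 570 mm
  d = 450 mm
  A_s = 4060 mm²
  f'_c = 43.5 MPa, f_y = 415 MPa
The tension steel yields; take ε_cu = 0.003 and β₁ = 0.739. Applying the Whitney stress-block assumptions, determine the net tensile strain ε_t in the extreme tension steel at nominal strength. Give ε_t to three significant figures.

a = A_s f_y/(0.85 f'_c b) = 79.94 mm.
β₁ = 0.739, so c = a/β₁ = 79.94/0.739 = 108.17 mm.
From the linear strain diagram with ε_cu = 0.003: ε_t = 0.003 (d − c)/c = 0.003 × (450 − 108.17)/108.17 = 0.00948.
Since ε_t ≥ 0.005, the section is tension-controlled.

ε_t ≈ 0.00948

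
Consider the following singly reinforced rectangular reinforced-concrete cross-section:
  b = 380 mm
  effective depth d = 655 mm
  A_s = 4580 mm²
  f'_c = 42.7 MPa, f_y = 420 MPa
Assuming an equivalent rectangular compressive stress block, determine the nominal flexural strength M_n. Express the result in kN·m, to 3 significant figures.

M_n ≈ 1130 kN·m

T = A_s f_y = 4580 × 420 = 1923600 N = 1923.6 kN.
From C = T: a = T/(0.85 f'_c b) = 1923600/(0.85 × 42.7 × 380) = 139.47 mm.
M_n = T(d − a/2) = 1923.6 kN × (655 − 69.735) mm = 1125.82 kN·m.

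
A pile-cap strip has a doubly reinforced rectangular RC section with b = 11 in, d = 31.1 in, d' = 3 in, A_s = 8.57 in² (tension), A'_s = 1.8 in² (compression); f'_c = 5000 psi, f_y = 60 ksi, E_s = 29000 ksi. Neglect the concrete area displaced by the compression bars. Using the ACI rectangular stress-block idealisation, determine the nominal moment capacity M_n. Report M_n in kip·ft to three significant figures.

M_n ≈ 1160 kip·ft

Assume both steels yield.
a = (A_s − A'_s) f_y/(0.85 f'_c b) = (8.57 − 1.8) × 60/(0.85 × 5 × 11) = 8.689 in.
c = a/β₁ = 8.689/0.8 = 10.861 in; ε'_s = 0.003(c − d')/c = 0.0022 ≥ ε_y = 0.0021, so the compression steel yields.
M_n = (A_s − A'_s) f_y (d − a/2) + A'_s f_y (d − d') = 406.2 × (31.1 − 4.3445) + 108 × (31.1 − 3) = 10868.1 + 3034.8 = 13902.9 kip·in = 13902.9/12 = 1158.58 kip·ft.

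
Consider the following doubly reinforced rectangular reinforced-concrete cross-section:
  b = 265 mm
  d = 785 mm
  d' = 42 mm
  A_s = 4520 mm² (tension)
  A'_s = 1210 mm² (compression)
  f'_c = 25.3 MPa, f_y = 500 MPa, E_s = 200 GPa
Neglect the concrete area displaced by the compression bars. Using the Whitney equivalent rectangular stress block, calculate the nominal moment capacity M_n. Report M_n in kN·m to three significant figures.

M_n ≈ 1510 kN·m

Assume both tension and compression steel yield.
Net tension couple steel: A_s − A'_s = 3310 mm².
a = (A_s − A'_s) f_y / (0.85 f'_c b) = 1655000/(0.85 × 25.3 × 265) = 290.41 mm.
c = a/β₁ = 290.41/0.85 = 341.66 mm; ε'_s = 0.003(c − d')/c = 0.0026 ≥ f_y/E_s = 0.0025, so compression steel does yield.
M_n = (A_s − A'_s) f_y (d − a/2) + A'_s f_y (d − d') = [1655000 × (785 − 145.205) + 605000 × (785 − 42)] × 10⁻⁶ = 1058.86 + 449.52 = 1508.38 kN·m.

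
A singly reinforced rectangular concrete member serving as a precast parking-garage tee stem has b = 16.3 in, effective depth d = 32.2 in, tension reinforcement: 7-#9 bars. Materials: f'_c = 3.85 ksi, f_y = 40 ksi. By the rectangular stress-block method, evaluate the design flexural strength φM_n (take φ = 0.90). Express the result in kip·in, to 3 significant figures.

A_s = 7 × 1 = 7 in².
T = A_s f_y = 7 × 40 = 280 kips.
a = T/(0.85 f'_c b) = 280/(0.85 × 3.85 × 16.3) = 5.249 in.
M_n = T(d − a/2) = 280 × (32.2 − 2.6245) = 8281.1 kip·in.
φM_n = 0.90 × 8281.1 = 7453.0 kip·in.

φM_n ≈ 7450 kip·in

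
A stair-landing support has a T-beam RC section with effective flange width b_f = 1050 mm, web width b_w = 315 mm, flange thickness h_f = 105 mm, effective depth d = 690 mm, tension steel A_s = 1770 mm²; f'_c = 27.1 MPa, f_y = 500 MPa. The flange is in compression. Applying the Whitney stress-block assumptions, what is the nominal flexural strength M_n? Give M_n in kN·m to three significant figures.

Tension: T = A_s f_y = 1770 × 500 = 885000 N.
Try a within the flange: a = T/(0.85 f'_c b_f) = 885000/(0.85 × 27.1 × 1050) = 36.59 mm.
Since a = 36.59 ≤ h_f = 105 mm, the stress block lies entirely in the flange; analyse as a rectangular beam of width b_f.
M_n = T(d − a/2) = 885000 × (690 − 18.295) = 594.46 × 10⁶ N·mm.
M_n = 594.46 kN·m.

M_n ≈ 594 kN·m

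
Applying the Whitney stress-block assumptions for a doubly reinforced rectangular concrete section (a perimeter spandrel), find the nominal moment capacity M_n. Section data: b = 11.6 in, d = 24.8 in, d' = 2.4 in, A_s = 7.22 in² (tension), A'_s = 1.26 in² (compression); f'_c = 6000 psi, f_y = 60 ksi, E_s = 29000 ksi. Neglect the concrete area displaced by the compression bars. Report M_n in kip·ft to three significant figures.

M_n ≈ 790 kip·ft

Assume both steels yield.
a = (A_s − A'_s) f_y/(0.85 f'_c b) = (7.22 − 1.26) × 60/(0.85 × 6 × 11.6) = 6.045 in.
c = a/β₁ = 6.045/0.75 = 8.060 in; ε'_s = 0.003(c − d')/c = 0.0021 ≥ ε_y = 0.0021, so the compression steel yields.
M_n = (A_s − A'_s) f_y (d − a/2) + A'_s f_y (d − d') = 357.6 × (24.8 − 3.0225) + 75.6 × (24.8 − 2.4) = 7787.6 + 1693.4 = 9481.0 kip·in = 9481.0/12 = 790.08 kip·ft.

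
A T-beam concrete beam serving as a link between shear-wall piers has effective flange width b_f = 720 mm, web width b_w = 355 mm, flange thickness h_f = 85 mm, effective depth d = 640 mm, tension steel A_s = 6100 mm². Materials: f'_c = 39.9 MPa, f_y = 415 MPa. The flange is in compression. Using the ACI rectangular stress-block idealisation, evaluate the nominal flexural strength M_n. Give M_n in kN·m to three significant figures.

M_n ≈ 1480 kN·m

Tension: T = A_s f_y = 6100 × 415 = 2531500 N.
Try a within the flange: a = T/(0.85 f'_c b_f) = 2531500/(0.85 × 39.9 × 720) = 103.67 mm.
a = 103.67 > h_f = 85 mm: the block extends into the web. Split into flange-overhang and web parts.
C_f = 0.85 f'_c (b_f − b_w) h_f = 0.85 × 39.9 × (720 − 355) × 85 = 1052213 N.
Remaining web compression depth: a_w = (T − C_f)/(0.85 f'_c b_w) = (2531500 − 1052213)/(0.85 × 39.9 × 355) = 122.87 mm.
M_n = C_f(d − h_f/2) + (T − C_f)(d − a_w/2) = 1052213 × (640 − 42.5) + 1479287 × (640 − 61.435) = 628.70 + 855.86 = 1484.56 × 10⁶ N·mm.
M_n = 1484.56 kN·m.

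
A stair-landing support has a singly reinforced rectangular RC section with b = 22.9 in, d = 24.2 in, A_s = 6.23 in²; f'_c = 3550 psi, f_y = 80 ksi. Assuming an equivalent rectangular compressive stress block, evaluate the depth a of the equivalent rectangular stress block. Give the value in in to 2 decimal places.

a ≈ 7.21 in

T = A_s f_y = 6.23 × 80 = 498.4 kips.
a = T/(0.85 f'_c b) = 498.4/(0.85 × 3.55 × 22.9) = 7.21 in.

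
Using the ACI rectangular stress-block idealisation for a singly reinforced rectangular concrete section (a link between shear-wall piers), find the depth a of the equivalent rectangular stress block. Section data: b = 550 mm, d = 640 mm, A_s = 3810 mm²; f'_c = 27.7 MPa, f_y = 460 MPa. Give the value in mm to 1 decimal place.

a ≈ 135.3 mm

T = A_s f_y = 3810 × 460 = 1752600 N = 1752.6 kN.
Setting C = 0.85 f'_c a b equal to T: a = 1752600/(0.85 × 27.7 × 550) = 135.3 mm.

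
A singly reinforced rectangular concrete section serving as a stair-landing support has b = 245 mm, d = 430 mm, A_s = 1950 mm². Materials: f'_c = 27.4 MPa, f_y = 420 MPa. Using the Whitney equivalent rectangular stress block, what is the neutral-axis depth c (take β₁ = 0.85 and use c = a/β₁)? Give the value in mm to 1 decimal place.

T = A_s f_y = 1950 × 420 = 819000 N = 819 kN.
Setting C = 0.85 f'_c a b equal to T: a = 819000/(0.85 × 27.4 × 245) = 143.532 mm.
With β₁ = 0.85, c = a/β₁ = 143.532/0.85 = 168.9 mm.

c ≈ 168.9 mm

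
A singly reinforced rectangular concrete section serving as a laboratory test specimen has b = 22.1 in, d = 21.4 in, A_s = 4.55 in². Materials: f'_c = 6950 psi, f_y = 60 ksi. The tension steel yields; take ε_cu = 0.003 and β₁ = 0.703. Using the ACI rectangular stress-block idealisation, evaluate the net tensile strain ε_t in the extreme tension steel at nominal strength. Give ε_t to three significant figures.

ε_t ≈ 0.0186

a = A_s f_y/(0.85 f'_c b) = 2.091 in.
β₁ = 0.703, so c = a/β₁ = 2.091/0.703 = 2.974 in.
From the linear strain diagram with ε_cu = 0.003: ε_t = 0.003 (d − c)/c = 0.003 × (21.4 − 2.974)/2.974 = 0.0186.
Since ε_t ≥ 0.005, the section is tension-controlled.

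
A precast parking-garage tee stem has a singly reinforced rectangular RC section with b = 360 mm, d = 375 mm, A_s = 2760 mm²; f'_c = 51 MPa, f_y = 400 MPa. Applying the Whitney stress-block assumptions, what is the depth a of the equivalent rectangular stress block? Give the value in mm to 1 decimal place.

a ≈ 70.7 mm

T = A_s f_y = 2760 × 400 = 1104000 N = 1104 kN.
Setting C = 0.85 f'_c a b equal to T: a = 1104000/(0.85 × 51 × 360) = 70.7 mm.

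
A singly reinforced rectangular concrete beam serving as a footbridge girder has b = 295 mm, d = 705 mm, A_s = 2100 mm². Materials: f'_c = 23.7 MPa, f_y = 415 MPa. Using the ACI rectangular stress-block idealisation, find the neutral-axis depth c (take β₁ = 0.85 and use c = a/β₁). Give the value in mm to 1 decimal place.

c ≈ 172.5 mm

T = A_s f_y = 2100 × 415 = 871500 N = 871.5 kN.
Setting C = 0.85 f'_c a b equal to T: a = 871500/(0.85 × 23.7 × 295) = 146.649 mm.
With β₁ = 0.85, c = a/β₁ = 146.649/0.85 = 172.5 mm.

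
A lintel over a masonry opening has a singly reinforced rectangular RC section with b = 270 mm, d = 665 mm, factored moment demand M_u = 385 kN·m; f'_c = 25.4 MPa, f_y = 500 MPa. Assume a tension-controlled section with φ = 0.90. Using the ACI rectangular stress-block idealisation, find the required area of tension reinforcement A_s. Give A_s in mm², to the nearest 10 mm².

M_n = M_u/φ = 385/0.90 = 427.778 kN·m.
With M_n = 0.85 f'_c a b (d − a/2), solve the quadratic for a:
a = d − √(d² − 2M_n/(0.85 f'_c b)) = 665 − √(665² − 2 × 427.778×10⁶/(0.85 × 25.4 × 270)) = 121.44 mm.
A_s = 0.85 f'_c a b / f_y = 0.85 × 25.4 × 121.44 × 270 / 500 = 1415.8 mm².

A_s ≈ 1420 mm²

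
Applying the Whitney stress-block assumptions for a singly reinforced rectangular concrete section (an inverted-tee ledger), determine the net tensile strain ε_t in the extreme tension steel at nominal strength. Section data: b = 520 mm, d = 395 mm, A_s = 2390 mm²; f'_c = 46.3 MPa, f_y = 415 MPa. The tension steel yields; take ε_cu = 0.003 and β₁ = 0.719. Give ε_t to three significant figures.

a = A_s f_y/(0.85 f'_c b) = 48.47 mm.
β₁ = 0.719, so c = a/β₁ = 48.47/0.719 = 67.41 mm.
From the linear strain diagram with ε_cu = 0.003: ε_t = 0.003 (d − c)/c = 0.003 × (395 − 67.41)/67.41 = 0.0146.
Since ε_t ≥ 0.005, the section is tension-controlled.

ε_t ≈ 0.0146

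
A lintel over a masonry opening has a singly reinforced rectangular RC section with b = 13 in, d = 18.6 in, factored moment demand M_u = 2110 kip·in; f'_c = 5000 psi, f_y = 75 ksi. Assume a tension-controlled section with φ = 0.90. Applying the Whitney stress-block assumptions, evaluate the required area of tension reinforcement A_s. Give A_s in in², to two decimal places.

M_n = M_u/φ = 2110/0.90 = 2344.44 kip·in.
From M_n = 0.85 f'_c a b (d − a/2):
a = d − √(d² − 2M_n/(0.85 f'_c b)) = 18.6 − √(18.6² − 2 × 2344.44/(0.85 × 5 × 13)) = 2.442 in.
A_s = 0.85 f'_c a b / f_y = 0.85 × 5 × 2.442 × 13 / 75 = 1.799 in².

A_s ≈ 1.80 in²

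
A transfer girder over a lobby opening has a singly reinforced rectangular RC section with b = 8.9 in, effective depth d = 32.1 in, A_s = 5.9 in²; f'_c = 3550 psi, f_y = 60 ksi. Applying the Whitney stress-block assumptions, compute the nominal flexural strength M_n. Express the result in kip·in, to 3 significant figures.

T = A_s f_y = 5.9 × 60 = 354 kips.
a = T/(0.85 f'_c b) = 354/(0.85 × 3.55 × 8.9) = 13.182 in.
M_n = T(d − a/2) = 354 × (32.1 − 6.591) = 9030.2 kip·in.

M_n ≈ 9030 kip·in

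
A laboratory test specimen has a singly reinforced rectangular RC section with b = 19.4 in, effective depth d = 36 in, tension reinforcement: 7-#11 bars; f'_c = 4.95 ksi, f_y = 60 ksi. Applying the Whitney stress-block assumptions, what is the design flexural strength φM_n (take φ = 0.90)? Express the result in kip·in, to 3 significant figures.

A_s = 7 × 1.56 = 10.92 in².
T = A_s f_y = 10.92 × 60 = 655.2 kips.
a = T/(0.85 f'_c b) = 655.2/(0.85 × 4.95 × 19.4) = 8.027 in.
M_n = T(d − a/2) = 655.2 × (36 − 4.0135) = 20957.6 kip·in.
φM_n = 0.90 × 20957.6 = 18861.8 kip·in.

φM_n ≈ 18900 kip·in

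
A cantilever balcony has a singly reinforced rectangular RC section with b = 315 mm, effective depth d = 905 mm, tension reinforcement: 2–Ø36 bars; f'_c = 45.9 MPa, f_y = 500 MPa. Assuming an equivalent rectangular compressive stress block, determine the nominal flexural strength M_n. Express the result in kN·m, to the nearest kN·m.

A_s = 2 × 1018 = 2036 mm².
T = A_s f_y = 2036 × 500 = 1018000 N = 1018 kN.
From C = T: a = T/(0.85 f'_c b) = 1018000/(0.85 × 45.9 × 315) = 82.83 mm.
M_n = T(d − a/2) = 1018 kN × (905 − 41.415) mm = 879.13 kN·m.

M_n ≈ 879 kN·m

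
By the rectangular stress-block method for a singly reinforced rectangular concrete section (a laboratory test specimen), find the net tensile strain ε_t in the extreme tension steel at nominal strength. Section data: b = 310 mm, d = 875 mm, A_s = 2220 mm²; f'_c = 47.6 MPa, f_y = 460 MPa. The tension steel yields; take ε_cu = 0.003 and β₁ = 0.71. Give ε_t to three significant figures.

a = A_s f_y/(0.85 f'_c b) = 81.42 mm.
β₁ = 0.71, so c = a/β₁ = 81.42/0.71 = 114.68 mm.
From the linear strain diagram with ε_cu = 0.003: ε_t = 0.003 (d − c)/c = 0.003 × (875 − 114.68)/114.68 = 0.0199.
Since ε_t ≥ 0.005, the section is tension-controlled.

ε_t ≈ 0.0199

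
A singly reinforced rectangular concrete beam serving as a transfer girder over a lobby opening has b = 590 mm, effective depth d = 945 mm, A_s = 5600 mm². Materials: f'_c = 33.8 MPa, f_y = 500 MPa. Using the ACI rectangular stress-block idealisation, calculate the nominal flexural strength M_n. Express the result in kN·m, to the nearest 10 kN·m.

M_n ≈ 2410 kN·m

T = A_s f_y = 5600 × 500 = 2800000 N = 2800 kN.
From C = T: a = T/(0.85 f'_c b) = 2800000/(0.85 × 33.8 × 590) = 165.18 mm.
M_n = T(d − a/2) = 2800 kN × (945 − 82.59) mm = 2414.75 kN·m.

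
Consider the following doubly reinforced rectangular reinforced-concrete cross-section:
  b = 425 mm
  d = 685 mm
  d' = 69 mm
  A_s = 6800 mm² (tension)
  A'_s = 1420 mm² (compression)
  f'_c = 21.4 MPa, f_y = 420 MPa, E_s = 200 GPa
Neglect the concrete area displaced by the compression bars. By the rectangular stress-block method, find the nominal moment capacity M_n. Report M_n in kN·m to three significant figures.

Assume both tension and compression steel yield.
Net tension couple steel: A_s − A'_s = 5380 mm².
a = (A_s − A'_s) f_y / (0.85 f'_c b) = 2259600/(0.85 × 21.4 × 425) = 292.29 mm.
c = a/β₁ = 292.29/0.85 = 343.87 mm; ε'_s = 0.003(c − d')/c = 0.0024 ≥ f_y/E_s = 0.0021, so compression steel does yield.
M_n = (A_s − A'_s) f_y (d − a/2) + A'_s f_y (d − d') = [2259600 × (685 − 146.145) + 596400 × (685 − 69)] × 10⁻⁶ = 1217.60 + 367.38 = 1584.98 kN·m.

M_n ≈ 1580 kN·m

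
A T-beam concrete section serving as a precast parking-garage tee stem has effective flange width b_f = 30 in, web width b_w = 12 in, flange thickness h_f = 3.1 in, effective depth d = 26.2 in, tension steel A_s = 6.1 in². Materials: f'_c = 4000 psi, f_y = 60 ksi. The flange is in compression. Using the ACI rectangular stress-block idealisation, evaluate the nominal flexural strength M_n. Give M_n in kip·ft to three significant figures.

M_n ≈ 743 kip·ft

Tension: T = A_s f_y = 6.1 × 60 = 366 kips.
Try a within the flange: a = T/(0.85 f'_c b_f) = 366/(0.85 × 4 × 30) = 3.588 in.
a = 3.588 > h_f = 3.1 in: the block extends into the web. Split into flange-overhang and web parts.
C_f = 0.85 f'_c (b_f − b_w) h_f = 0.85 × 4 × (30 − 12) × 3.1 = 189.7 kips.
Remaining web compression depth: a_w = (T − C_f)/(0.85 f'_c b_w) = (366 − 189.7)/(0.85 × 4 × 12) = 4.321 in.
M_n = C_f(d − h_f/2) + (T − C_f)(d − a_w/2) = 189.7 × (26.2 − 1.55) + 176.3 × (26.2 − 2.1605) = 4676.1 + 4238.2 = 8914.3 kip·in.
M_n = 8914.3/12 = 742.86 kip·ft.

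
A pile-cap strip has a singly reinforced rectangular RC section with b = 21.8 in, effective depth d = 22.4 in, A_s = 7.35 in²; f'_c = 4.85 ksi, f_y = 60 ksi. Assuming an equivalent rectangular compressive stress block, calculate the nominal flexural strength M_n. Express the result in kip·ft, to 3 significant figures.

M_n ≈ 733 kip·ft

T = A_s f_y = 7.35 × 60 = 441 kips.
a = T/(0.85 f'_c b) = 441/(0.85 × 4.85 × 21.8) = 4.907 in.
M_n = T(d − a/2) = 441 × (22.4 − 2.4535) = 8796.4 kip·in = 8796.4/12 = 733.03 kip·ft.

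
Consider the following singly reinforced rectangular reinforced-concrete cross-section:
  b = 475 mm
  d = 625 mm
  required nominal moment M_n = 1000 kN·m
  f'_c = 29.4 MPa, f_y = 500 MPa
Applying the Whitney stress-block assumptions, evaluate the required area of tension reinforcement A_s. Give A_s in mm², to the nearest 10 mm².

With M_n = 0.85 f'_c a b (d − a/2), solve the quadratic for a:
a = d − √(d² − 2M_n/(0.85 f'_c b)) = 625 − √(625² − 2 × 1000×10⁶/(0.85 × 29.4 × 475)) = 153.69 mm.
A_s = 0.85 f'_c a b / f_y = 0.85 × 29.4 × 153.69 × 475 / 500 = 3648.7 mm².

A_s ≈ 3650 mm²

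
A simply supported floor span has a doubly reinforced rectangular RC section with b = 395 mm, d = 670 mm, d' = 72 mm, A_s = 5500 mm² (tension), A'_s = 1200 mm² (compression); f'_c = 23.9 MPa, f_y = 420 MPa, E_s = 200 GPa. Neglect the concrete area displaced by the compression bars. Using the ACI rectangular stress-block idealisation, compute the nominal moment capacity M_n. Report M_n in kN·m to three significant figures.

M_n ≈ 1310 kN·m

Assume both tension and compression steel yield.
Net tension couple steel: A_s − A'_s = 4300 mm².
a = (A_s − A'_s) f_y / (0.85 f'_c b) = 1806000/(0.85 × 23.9 × 395) = 225.06 mm.
c = a/β₁ = 225.06/0.85 = 264.78 mm; ε'_s = 0.003(c − d')/c = 0.0022 ≥ f_y/E_s = 0.0021, so compression steel does yield.
M_n = (A_s − A'_s) f_y (d − a/2) + A'_s f_y (d − d') = [1806000 × (670 − 112.53) + 504000 × (670 − 72)] × 10⁻⁶ = 1006.79 + 301.39 = 1308.18 kN·m.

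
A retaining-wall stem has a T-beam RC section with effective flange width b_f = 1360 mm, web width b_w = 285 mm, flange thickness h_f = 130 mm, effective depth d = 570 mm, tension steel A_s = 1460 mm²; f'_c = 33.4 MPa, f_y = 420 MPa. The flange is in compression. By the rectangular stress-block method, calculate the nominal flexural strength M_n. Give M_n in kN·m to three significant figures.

Tension: T = A_s f_y = 1460 × 420 = 613200 N.
Try a within the flange: a = T/(0.85 f'_c b_f) = 613200/(0.85 × 33.4 × 1360) = 15.88 mm.
Since a = 15.88 ≤ h_f = 130 mm, the stress block lies entirely in the flange; analyse as a rectangular beam of width b_f.
M_n = T(d − a/2) = 613200 × (570 − 7.94) = 344.66 × 10⁶ N·mm.
M_n = 344.66 kN·m.

M_n ≈ 345 kN·m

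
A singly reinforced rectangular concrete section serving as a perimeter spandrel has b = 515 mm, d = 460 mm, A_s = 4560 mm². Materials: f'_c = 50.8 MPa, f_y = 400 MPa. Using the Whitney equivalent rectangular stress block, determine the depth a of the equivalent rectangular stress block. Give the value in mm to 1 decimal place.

T = A_s f_y = 4560 × 400 = 1824000 N = 1824 kN.
Setting C = 0.85 f'_c a b equal to T: a = 1824000/(0.85 × 50.8 × 515) = 82.0 mm.

a ≈ 82.0 mm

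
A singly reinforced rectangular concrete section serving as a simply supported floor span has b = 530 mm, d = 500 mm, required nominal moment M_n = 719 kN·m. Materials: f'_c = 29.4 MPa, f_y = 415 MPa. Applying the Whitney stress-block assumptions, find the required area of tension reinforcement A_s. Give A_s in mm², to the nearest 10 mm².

With M_n = 0.85 f'_c a b (d − a/2), solve the quadratic for a:
a = d − √(d² − 2M_n/(0.85 f'_c b)) = 500 − √(500² − 2 × 719×10⁶/(0.85 × 29.4 × 530)) = 123.93 mm.
A_s = 0.85 f'_c a b / f_y = 0.85 × 29.4 × 123.93 × 530 / 415 = 3955.2 mm².

A_s ≈ 3960 mm²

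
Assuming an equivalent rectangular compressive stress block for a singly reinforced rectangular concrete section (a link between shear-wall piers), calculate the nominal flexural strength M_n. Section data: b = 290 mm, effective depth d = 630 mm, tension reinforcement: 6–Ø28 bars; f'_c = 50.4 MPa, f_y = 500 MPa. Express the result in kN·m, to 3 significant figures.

M_n ≈ 1030 kN·m

A_s = 6 × 616 = 3696 mm².
T = A_s f_y = 3696 × 500 = 1848000 N = 1848 kN.
From C = T: a = T/(0.85 f'_c b) = 1848000/(0.85 × 50.4 × 290) = 148.75 mm.
M_n = T(d − a/2) = 1848 kN × (630 − 74.375) mm = 1026.80 kN·m.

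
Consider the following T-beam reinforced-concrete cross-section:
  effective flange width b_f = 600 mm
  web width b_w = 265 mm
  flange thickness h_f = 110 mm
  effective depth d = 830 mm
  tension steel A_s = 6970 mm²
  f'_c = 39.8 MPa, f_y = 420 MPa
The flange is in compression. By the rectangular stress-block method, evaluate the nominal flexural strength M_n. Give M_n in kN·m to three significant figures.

Tension: T = A_s f_y = 6970 × 420 = 2927400 N.
Try a within the flange: a = T/(0.85 f'_c b_f) = 2927400/(0.85 × 39.8 × 600) = 144.22 mm.
a = 144.22 > h_f = 110 mm: the block extends into the web. Split into flange-overhang and web parts.
C_f = 0.85 f'_c (b_f − b_w) h_f = 0.85 × 39.8 × (600 − 265) × 110 = 1246636 N.
Remaining web compression depth: a_w = (T − C_f)/(0.85 f'_c b_w) = (2927400 − 1246636)/(0.85 × 39.8 × 265) = 187.48 mm.
M_n = C_f(d − h_f/2) + (T − C_f)(d − a_w/2) = 1246636 × (830 − 55) + 1680764 × (830 − 93.74) = 966.14 + 1237.48 = 2203.62 × 10⁶ N·mm.
M_n = 2203.62 kN·m.

M_n ≈ 2200 kN·m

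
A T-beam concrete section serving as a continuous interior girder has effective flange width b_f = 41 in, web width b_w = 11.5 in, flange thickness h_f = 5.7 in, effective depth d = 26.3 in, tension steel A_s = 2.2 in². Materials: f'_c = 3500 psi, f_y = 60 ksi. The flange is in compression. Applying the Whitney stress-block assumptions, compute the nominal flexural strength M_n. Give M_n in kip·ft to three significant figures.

Tension: T = A_s f_y = 2.2 × 60 = 132 kips.
Try a within the flange: a = T/(0.85 f'_c b_f) = 132/(0.85 × 3.5 × 41) = 1.082 in.
Since a = 1.082 ≤ h_f = 5.7 in, the stress block lies entirely in the flange; analyse as a rectangular beam of width b_f.
M_n = T(d − a/2) = 132 × (26.3 − 0.541) = 3400.2 kip·in.
M_n = 3400.2/12 = 283.35 kip·ft.

M_n ≈ 283 kip·ft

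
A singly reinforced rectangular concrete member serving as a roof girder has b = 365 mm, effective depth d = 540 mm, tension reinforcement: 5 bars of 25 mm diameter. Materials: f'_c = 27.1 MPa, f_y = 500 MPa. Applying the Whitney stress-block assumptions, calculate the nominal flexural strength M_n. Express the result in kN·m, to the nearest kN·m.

M_n ≈ 573 kN·m

A_s = 5 × 491 = 2455 mm².
T = A_s f_y = 2455 × 500 = 1227500 N = 1227.5 kN.
From C = T: a = T/(0.85 f'_c b) = 1227500/(0.85 × 27.1 × 365) = 146.00 mm.
M_n = T(d − a/2) = 1227.5 kN × (540 − 73) mm = 573.24 kN·m.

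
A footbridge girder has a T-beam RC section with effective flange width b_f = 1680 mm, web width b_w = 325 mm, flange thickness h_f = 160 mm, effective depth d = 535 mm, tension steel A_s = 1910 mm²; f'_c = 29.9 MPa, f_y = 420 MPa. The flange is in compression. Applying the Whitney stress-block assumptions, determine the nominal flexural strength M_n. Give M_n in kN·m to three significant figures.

Tension: T = A_s f_y = 1910 × 420 = 802200 N.
Try a within the flange: a = T/(0.85 f'_c b_f) = 802200/(0.85 × 29.9 × 1680) = 18.79 mm.
Since a = 18.79 ≤ h_f = 160 mm, the stress block lies entirely in the flange; analyse as a rectangular beam of width b_f.
M_n = T(d − a/2) = 802200 × (535 − 9.395) = 421.64 × 10⁶ N·mm.
M_n = 421.64 kN·m.

M_n ≈ 422 kN·m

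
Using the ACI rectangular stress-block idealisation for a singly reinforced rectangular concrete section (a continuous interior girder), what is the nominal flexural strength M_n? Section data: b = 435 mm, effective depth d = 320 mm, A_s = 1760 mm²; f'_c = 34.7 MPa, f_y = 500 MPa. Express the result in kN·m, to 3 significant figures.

M_n ≈ 251 kN·m

T = A_s f_y = 1760 × 500 = 880000 N = 880 kN.
From C = T: a = T/(0.85 f'_c b) = 880000/(0.85 × 34.7 × 435) = 68.59 mm.
M_n = T(d − a/2) = 880 kN × (320 − 34.295) mm = 251.42 kN·m.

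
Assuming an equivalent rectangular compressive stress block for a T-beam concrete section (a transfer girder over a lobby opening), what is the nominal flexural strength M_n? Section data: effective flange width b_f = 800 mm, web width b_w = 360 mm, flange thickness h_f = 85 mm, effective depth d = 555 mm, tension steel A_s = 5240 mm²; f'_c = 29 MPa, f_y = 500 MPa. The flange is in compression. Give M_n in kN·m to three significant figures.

M_n ≈ 1250 kN·m

Tension: T = A_s f_y = 5240 × 500 = 2620000 N.
Try a within the flange: a = T/(0.85 f'_c b_f) = 2620000/(0.85 × 29 × 800) = 132.86 mm.
a = 132.86 > h_f = 85 mm: the block extends into the web. Split into flange-overhang and web parts.
C_f = 0.85 f'_c (b_f − b_w) h_f = 0.85 × 29 × (800 − 360) × 85 = 921910 N.
Remaining web compression depth: a_w = (T − C_f)/(0.85 f'_c b_w) = (2620000 − 921910)/(0.85 × 29 × 360) = 191.36 mm.
M_n = C_f(d − h_f/2) + (T − C_f)(d − a_w/2) = 921910 × (555 − 42.5) + 1698090 × (555 − 95.68) = 472.48 + 779.97 = 1252.45 × 10⁶ N·mm.
M_n = 1252.45 kN·m.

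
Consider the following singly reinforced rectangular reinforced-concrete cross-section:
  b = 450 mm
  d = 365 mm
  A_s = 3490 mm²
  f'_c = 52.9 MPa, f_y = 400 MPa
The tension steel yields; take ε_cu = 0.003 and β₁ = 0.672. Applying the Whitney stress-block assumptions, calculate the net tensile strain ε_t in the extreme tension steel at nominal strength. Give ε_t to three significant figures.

a = A_s f_y/(0.85 f'_c b) = 68.99 mm.
β₁ = 0.672, so c = a/β₁ = 68.99/0.672 = 102.66 mm.
From the linear strain diagram with ε_cu = 0.003: ε_t = 0.003 (d − c)/c = 0.003 × (365 − 102.66)/102.66 = 0.00767.
Since ε_t ≥ 0.005, the section is tension-controlled.

ε_t ≈ 0.00767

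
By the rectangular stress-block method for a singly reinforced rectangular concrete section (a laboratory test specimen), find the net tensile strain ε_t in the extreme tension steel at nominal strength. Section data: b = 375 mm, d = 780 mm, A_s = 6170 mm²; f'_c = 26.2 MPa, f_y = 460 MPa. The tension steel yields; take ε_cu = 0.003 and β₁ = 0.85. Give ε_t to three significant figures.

a = A_s f_y/(0.85 f'_c b) = 339.85 mm.
β₁ = 0.85, so c = a/β₁ = 339.85/0.85 = 399.82 mm.
From the linear strain diagram with ε_cu = 0.003: ε_t = 0.003 (d − c)/c = 0.003 × (780 − 399.82)/399.82 = 0.00285.
ε_t < 0.004 — the section is over-reinforced for flexure under ACI limits.

ε_t ≈ 0.00285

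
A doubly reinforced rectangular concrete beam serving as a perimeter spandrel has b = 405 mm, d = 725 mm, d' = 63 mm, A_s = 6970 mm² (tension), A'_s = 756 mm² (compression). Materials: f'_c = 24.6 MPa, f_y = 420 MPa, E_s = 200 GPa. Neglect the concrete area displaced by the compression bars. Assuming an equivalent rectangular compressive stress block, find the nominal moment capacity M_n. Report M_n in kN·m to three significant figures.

Assume both tension and compression steel yield.
Net tension couple steel: A_s − A'_s = 6214 mm².
a = (A_s − A'_s) f_y / (0.85 f'_c b) = 2609880/(0.85 × 24.6 × 405) = 308.18 mm.
c = a/β₁ = 308.18/0.85 = 362.56 mm; ε'_s = 0.003(c − d')/c = 0.0025 ≥ f_y/E_s = 0.0021, so compression steel does yield.
M_n = (A_s − A'_s) f_y (d − a/2) + A'_s f_y (d − d') = [2609880 × (725 − 154.09) + 317520 × (725 − 63)] × 10⁻⁶ = 1490.01 + 210.20 = 1700.21 kN·m.

M_n ≈ 1700 kN·m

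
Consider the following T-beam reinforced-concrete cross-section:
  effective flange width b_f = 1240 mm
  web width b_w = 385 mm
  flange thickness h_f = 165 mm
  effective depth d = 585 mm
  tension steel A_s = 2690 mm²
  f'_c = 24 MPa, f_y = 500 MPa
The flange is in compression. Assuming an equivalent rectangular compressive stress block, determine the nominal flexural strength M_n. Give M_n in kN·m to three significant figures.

Tension: T = A_s f_y = 2690 × 500 = 1345000 N.
Try a within the flange: a = T/(0.85 f'_c b_f) = 1345000/(0.85 × 24 × 1240) = 53.17 mm.
Since a = 53.17 ≤ h_f = 165 mm, the stress block lies entirely in the flange; analyse as a rectangular beam of width b_f.
M_n = T(d − a/2) = 1345000 × (585 − 26.585) = 751.07 × 10⁶ N·mm.
M_n = 751.07 kN·m.

M_n ≈ 751 kN·m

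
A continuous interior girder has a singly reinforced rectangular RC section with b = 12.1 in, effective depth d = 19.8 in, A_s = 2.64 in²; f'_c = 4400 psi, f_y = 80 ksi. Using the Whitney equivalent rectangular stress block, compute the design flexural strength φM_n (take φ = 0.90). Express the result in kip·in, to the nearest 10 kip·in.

T = A_s f_y = 2.64 × 80 = 211.2 kips.
a = T/(0.85 f'_c b) = 211.2/(0.85 × 4.4 × 12.1) = 4.667 in.
M_n = T(d − a/2) = 211.2 × (19.8 − 2.3335) = 3688.9 kip·in.
φM_n = 0.90 × 3688.9 = 3320.0 kip·in.

φM_n ≈ 3320 kip·in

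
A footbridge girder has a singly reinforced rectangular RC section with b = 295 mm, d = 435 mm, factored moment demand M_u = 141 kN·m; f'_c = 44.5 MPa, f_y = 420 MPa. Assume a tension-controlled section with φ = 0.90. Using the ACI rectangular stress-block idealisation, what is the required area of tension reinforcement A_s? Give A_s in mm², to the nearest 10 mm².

A_s ≈ 890 mm²

M_n = M_u/φ = 141/0.90 = 156.667 kN·m.
With M_n = 0.85 f'_c a b (d − a/2), solve the quadratic for a:
a = d − √(d² − 2M_n/(0.85 f'_c b)) = 435 − √(435² − 2 × 156.667×10⁶/(0.85 × 44.5 × 295)) = 33.57 mm.
A_s = 0.85 f'_c a b / f_y = 0.85 × 44.5 × 33.57 × 295 / 420 = 891.9 mm².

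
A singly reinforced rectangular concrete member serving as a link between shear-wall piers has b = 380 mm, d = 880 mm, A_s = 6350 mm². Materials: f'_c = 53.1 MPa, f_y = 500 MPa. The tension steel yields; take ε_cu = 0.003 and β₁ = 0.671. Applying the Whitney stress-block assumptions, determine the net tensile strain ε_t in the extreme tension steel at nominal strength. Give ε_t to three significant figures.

ε_t ≈ 0.00657

a = A_s f_y/(0.85 f'_c b) = 185.12 mm.
β₁ = 0.671, so c = a/β₁ = 185.12/0.671 = 275.89 mm.
From the linear strain diagram with ε_cu = 0.003: ε_t = 0.003 (d − c)/c = 0.003 × (880 − 275.89)/275.89 = 0.00657.
Since ε_t ≥ 0.005, the section is tension-controlled.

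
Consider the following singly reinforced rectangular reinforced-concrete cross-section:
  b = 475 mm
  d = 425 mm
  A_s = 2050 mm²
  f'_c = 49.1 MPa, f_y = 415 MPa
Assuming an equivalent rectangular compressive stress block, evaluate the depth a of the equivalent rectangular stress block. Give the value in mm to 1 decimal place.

a ≈ 42.9 mm

T = A_s f_y = 2050 × 415 = 850750 N = 850.75 kN.
Setting C = 0.85 f'_c a b equal to T: a = 850750/(0.85 × 49.1 × 475) = 42.9 mm.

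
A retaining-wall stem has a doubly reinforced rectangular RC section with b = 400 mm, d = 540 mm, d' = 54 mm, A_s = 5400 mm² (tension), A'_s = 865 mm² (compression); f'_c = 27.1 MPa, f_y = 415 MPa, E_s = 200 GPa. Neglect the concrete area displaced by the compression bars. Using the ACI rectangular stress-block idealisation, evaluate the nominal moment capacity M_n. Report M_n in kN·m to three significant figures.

M_n ≈ 999 kN·m

Assume both tension and compression steel yield.
Net tension couple steel: A_s − A'_s = 4535 mm².
a = (A_s − A'_s) f_y / (0.85 f'_c b) = 1882025/(0.85 × 27.1 × 400) = 204.26 mm.
c = a/β₁ = 204.26/0.85 = 240.31 mm; ε'_s = 0.003(c − d')/c = 0.0023 ≥ f_y/E_s = 0.0021, so compression steel does yield.
M_n = (A_s − A'_s) f_y (d − a/2) + A'_s f_y (d − d') = [1882025 × (540 − 102.13) + 358975 × (540 − 54)] × 10⁻⁶ = 824.08 + 174.46 = 998.54 kN·m.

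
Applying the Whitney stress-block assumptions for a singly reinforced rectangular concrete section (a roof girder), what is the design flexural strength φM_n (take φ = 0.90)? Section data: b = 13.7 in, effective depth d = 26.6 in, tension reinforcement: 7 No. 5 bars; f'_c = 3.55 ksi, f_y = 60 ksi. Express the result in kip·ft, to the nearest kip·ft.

φM_n ≈ 244 kip·ft

A_s = 7 × 0.31 = 2.17 in².
T = A_s f_y = 2.17 × 60 = 130.2 kips.
a = T/(0.85 f'_c b) = 130.2/(0.85 × 3.55 × 13.7) = 3.150 in.
M_n = T(d − a/2) = 130.2 × (26.6 − 1.575) = 3258.3 kip·in = 3258.3/12 = 271.53 kip·ft.
φM_n = 0.90 × 271.53 = 244.38 kip·ft.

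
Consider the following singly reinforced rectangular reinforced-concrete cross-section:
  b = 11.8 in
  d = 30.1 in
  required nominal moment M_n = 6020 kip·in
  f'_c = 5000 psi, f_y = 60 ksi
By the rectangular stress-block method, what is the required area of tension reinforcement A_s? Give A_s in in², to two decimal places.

From M_n = 0.85 f'_c a b (d − a/2):
a = d − √(d² − 2M_n/(0.85 f'_c b)) = 30.1 − √(30.1² − 2 × 6020/(0.85 × 5 × 11.8)) = 4.294 in.
A_s = 0.85 f'_c a b / f_y = 0.85 × 5 × 4.294 × 11.8 / 60 = 3.589 in².

A_s ≈ 3.59 in²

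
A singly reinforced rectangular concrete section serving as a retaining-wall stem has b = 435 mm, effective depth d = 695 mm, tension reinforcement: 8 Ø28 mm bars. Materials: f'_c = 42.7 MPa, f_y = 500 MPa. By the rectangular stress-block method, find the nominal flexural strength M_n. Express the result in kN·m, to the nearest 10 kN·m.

A_s = 8 × 616 = 4928 mm².
T = A_s f_y = 4928 × 500 = 2464000 N = 2464 kN.
From C = T: a = T/(0.85 f'_c b) = 2464000/(0.85 × 42.7 × 435) = 156.06 mm.
M_n = T(d − a/2) = 2464 kN × (695 − 78.03) mm = 1520.21 kN·m.

M_n ≈ 1520 kN·m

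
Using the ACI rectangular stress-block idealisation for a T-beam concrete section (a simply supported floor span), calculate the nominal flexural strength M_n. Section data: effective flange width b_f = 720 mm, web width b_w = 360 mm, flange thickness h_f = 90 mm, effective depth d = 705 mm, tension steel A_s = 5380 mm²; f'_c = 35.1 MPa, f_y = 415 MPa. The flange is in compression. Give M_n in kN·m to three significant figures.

Tension: T = A_s f_y = 5380 × 415 = 2232700 N.
Try a within the flange: a = T/(0.85 f'_c b_f) = 2232700/(0.85 × 35.1 × 720) = 103.94 mm.
a = 103.94 > h_f = 90 mm: the block extends into the web. Split into flange-overhang and web parts.
C_f = 0.85 f'_c (b_f − b_w) h_f = 0.85 × 35.1 × (720 − 360) × 90 = 966654 N.
Remaining web compression depth: a_w = (T − C_f)/(0.85 f'_c b_w) = (2232700 − 966654)/(0.85 × 35.1 × 360) = 117.87 mm.
M_n = C_f(d − h_f/2) + (T − C_f)(d − a_w/2) = 966654 × (705 − 45) + 1266046 × (705 − 58.935) = 637.99 + 817.95 = 1455.94 × 10⁶ N·mm.
M_n = 1455.94 kN·m.

M_n ≈ 1460 kN·m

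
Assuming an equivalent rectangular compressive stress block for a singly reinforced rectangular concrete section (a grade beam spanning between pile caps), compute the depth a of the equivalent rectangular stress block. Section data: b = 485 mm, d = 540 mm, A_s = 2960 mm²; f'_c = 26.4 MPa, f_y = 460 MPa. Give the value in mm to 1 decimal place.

a ≈ 125.1 mm

T = A_s f_y = 2960 × 460 = 1361600 N = 1361.6 kN.
Setting C = 0.85 f'_c a b equal to T: a = 1361600/(0.85 × 26.4 × 485) = 125.1 mm.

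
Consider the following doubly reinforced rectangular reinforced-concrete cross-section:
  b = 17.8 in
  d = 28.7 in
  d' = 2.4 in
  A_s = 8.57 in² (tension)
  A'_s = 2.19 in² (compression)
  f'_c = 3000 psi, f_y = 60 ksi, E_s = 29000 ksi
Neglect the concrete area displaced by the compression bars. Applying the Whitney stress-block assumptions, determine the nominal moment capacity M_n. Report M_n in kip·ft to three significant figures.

Assume both steels yield.
a = (A_s − A'_s) f_y/(0.85 f'_c b) = (8.57 − 2.19) × 60/(0.85 × 3 × 17.8) = 8.434 in.
c = a/β₁ = 8.434/0.85 = 9.922 in; ε'_s = 0.003(c − d')/c = 0.0023 ≥ ε_y = 0.0021, so the compression steel yields.
M_n = (A_s − A'_s) f_y (d − a/2) + A'_s f_y (d − d') = 382.8 × (28.7 − 4.217) + 131.4 × (28.7 − 2.4) = 9372.1 + 3455.8 = 12827.9 kip·in = 12827.9/12 = 1068.99 kip·ft.

M_n ≈ 1070 kip·ft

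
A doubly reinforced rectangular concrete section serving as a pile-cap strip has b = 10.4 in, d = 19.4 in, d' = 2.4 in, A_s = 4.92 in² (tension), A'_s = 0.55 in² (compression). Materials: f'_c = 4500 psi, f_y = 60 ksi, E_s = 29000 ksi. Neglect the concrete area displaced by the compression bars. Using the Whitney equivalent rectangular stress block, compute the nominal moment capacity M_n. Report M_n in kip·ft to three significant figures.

M_n ≈ 399 kip·ft

Assume both steels yield.
a = (A_s − A'_s) f_y/(0.85 f'_c b) = (4.92 − 0.55) × 60/(0.85 × 4.5 × 10.4) = 6.591 in.
c = a/β₁ = 6.591/0.825 = 7.989 in; ε'_s = 0.003(c − d')/c = 0.0021 ≥ ε_y = 0.0021, so the compression steel yields.
M_n = (A_s − A'_s) f_y (d − a/2) + A'_s f_y (d − d') = 262.2 × (19.4 − 3.2955) + 33 × (19.4 − 2.4) = 4222.6 + 561.0 = 4783.6 kip·in = 4783.6/12 = 398.63 kip·ft.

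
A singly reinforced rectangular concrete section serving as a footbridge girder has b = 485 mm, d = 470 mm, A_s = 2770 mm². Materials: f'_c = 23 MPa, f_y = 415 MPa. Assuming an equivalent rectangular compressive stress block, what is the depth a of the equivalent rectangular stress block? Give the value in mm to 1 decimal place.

a ≈ 121.2 mm

T = A_s f_y = 2770 × 415 = 1149550 N = 1149.55 kN.
Setting C = 0.85 f'_c a b equal to T: a = 1149550/(0.85 × 23 × 485) = 121.2 mm.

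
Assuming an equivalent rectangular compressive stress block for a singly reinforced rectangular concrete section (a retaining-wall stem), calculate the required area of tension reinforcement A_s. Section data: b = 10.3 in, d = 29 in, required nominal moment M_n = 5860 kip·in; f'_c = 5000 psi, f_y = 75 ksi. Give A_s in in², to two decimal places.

A_s ≈ 2.95 in²

From M_n = 0.85 f'_c a b (d − a/2):
a = d − √(d² − 2M_n/(0.85 f'_c b)) = 29 − √(29² − 2 × 5860/(0.85 × 5 × 10.3)) = 5.057 in.
A_s = 0.85 f'_c a b / f_y = 0.85 × 5 × 5.057 × 10.3 / 75 = 2.952 in².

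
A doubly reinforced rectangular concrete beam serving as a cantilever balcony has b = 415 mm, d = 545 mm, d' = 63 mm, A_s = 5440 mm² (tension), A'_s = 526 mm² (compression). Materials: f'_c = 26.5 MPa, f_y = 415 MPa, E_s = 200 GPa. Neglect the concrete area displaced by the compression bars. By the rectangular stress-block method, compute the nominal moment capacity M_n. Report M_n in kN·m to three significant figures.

Assume both tension and compression steel yield.
Net tension couple steel: A_s − A'_s = 4914 mm².
a = (A_s − A'_s) f_y / (0.85 f'_c b) = 2039310/(0.85 × 26.5 × 415) = 218.16 mm.
c = a/β₁ = 218.16/0.85 = 256.66 mm; ε'_s = 0.003(c − d')/c = 0.0023 ≥ f_y/E_s = 0.0021, so compression steel does yield.
M_n = (A_s − A'_s) f_y (d − a/2) + A'_s f_y (d − d') = [2039310 × (545 − 109.08) + 218290 × (545 − 63)] × 10⁻⁶ = 888.98 + 105.22 = 994.20 kN·m.

M_n ≈ 994 kN·m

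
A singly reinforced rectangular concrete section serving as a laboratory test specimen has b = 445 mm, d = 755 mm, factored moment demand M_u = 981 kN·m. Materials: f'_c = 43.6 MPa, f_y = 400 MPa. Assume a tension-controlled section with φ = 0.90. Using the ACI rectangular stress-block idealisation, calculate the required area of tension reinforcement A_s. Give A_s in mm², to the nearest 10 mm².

A_s ≈ 3850 mm²

M_n = M_u/φ = 981/0.90 = 1090 kN·m.
With M_n = 0.85 f'_c a b (d − a/2), solve the quadratic for a:
a = d − √(d² − 2M_n/(0.85 f'_c b)) = 755 − √(755² − 2 × 1090×10⁶/(0.85 × 43.6 × 445)) = 93.31 mm.
A_s = 0.85 f'_c a b / f_y = 0.85 × 43.6 × 93.31 × 445 / 400 = 3847.1 mm².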